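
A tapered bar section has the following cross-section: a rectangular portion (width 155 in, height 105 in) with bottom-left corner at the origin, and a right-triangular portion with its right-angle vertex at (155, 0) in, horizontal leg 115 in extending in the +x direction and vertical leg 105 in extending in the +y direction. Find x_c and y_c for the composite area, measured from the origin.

x_c = 108.84 in, y_c = 47.76 in

rectangular portion: A = 155 × 105 = 16275.00, centroid at (77.50, 52.50).
triangular portion: A = ½·115·105 = 6037.50, centroid at (193.33, 35.00).
ΣA = 22312.50 in²
ΣAx_c = (16275.00)(77.50) + (6037.50)(193.33) = 2428562.50 in³
ΣAy_c = (16275.00)(52.50) + (6037.50)(35.00) = 1065750.00 in³
x_c = 2428562.50 / 22312.50 = 108.84 in
y_c = 1065750.00 / 22312.50 = 47.76 in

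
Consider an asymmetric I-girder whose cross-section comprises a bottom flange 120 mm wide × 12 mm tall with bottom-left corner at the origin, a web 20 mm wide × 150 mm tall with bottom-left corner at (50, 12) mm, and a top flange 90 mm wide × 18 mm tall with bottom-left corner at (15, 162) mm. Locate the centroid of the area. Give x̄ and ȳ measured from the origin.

x̄ = 60.00 mm, ȳ = 90.21 mm

bottom flange: A = 120 × 12 = 1440.00, centroid at (60.00, 6.00).
web: A = 20 × 150 = 3000.00, centroid at (60.00, 87.00).
top flange: A = 90 × 18 = 1620.00, centroid at (60.00, 171.00).
ΣA = 6060.00 mm², ΣAx̄ = 363600.00 mm³, ΣAȳ = 546660.00 mm³.
x̄ = 363600.00/6060.00 = 60.00 mm; ȳ = 546660.00/6060.00 = 90.21 mm.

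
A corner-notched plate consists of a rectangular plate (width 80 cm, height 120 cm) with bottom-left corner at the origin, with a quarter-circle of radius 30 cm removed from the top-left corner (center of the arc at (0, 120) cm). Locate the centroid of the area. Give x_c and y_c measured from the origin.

Part | A | x̄ᵢ | ȳᵢ | A·x̄ᵢ | A·ȳᵢ
plate | 9600.00 | 40.00 | 60.00 | 384000.00 | 576000.00
removed quarter-circle | -706.86 | 12.73 | 107.27 | -9000.00 | -75823.00
Σ | 8893.14 |  |  | 375000.00 | 500177.00
x_c = 375000.00 / 8893.14 = 42.17 cm
y_c = 500177.00 / 8893.14 = 56.24 cm

x_c = 42.17 cm, y_c = 56.24 cm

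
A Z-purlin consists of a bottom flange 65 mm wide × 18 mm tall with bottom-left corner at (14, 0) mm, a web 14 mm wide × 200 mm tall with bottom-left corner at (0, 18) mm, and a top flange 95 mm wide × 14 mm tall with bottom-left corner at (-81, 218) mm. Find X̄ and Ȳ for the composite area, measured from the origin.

bottom flange: A = 65 × 18 = 1170.00, centroid at (46.50, 9.00).
web: A = 14 × 200 = 2800.00, centroid at (7.00, 118.00).
top flange: A = 95 × 14 = 1330.00, centroid at (-33.50, 225.00).
ΣA = 5300.00 mm²
ΣAX̄ = (1170.00)(46.50) + (2800.00)(7.00) + (1330.00)(-33.50) = 29450.00 mm³
ΣAȲ = (1170.00)(9.00) + (2800.00)(118.00) + (1330.00)(225.00) = 640180.00 mm³
X̄ = 29450.00 / 5300.00 = 5.56 mm
Ȳ = 640180.00 / 5300.00 = 120.79 mm

X̄ = 5.56 mm, Ȳ = 120.79 mm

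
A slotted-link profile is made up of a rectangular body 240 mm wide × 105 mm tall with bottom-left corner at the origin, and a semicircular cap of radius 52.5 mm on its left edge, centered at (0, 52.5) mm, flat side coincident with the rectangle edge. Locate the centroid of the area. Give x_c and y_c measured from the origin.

Part | A | x̄ᵢ | ȳᵢ | A·x̄ᵢ | A·ȳᵢ
rectangular body | 25200.00 | 120.00 | 52.50 | 3024000.00 | 1323000.00
semicircular end | 4329.51 | -22.28 | 52.50 | -96468.75 | 227299.14
Σ | 29529.51 |  |  | 2927531.25 | 1550299.14
x_c = 2927531.25 / 29529.51 = 99.14 mm
y_c = 1550299.14 / 29529.51 = 52.50 mm

x_c = 99.14 mm, y_c = 52.50 mm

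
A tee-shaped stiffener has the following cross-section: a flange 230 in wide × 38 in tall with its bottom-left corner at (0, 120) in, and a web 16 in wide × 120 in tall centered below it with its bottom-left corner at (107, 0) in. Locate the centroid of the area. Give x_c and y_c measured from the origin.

web: A = 16 × 120 = 1920.00, centroid at (115.00, 60.00).
flange: A = 230 × 38 = 8740.00, centroid at (115.00, 139.00).
ΣA = 10660.00 in², ΣAx_c = 1225900.00 in³, ΣAy_c = 1330060.00 in³.
x_c = 1225900.00/10660.00 = 115.00 in; y_c = 1330060.00/10660.00 = 124.77 in.

x_c = 115.00 in, y_c = 124.77 in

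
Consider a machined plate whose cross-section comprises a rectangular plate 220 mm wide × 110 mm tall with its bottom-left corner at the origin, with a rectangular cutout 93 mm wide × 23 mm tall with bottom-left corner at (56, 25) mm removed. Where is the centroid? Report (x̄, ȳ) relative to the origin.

x̄ = 110.73 mm, ȳ = 56.79 mm

plate: A = 220 × 110 = 24200.00, centroid at (110.00, 55.00).
hole: A = −(93 × 23) = -2139.00, centroid at (102.50, 36.50).
ΣA = 22061.00 mm²
ΣAx̄ = (24200.00)(110.00) + (-2139.00)(102.50) = 2442752.50 mm³
ΣAȳ = (24200.00)(55.00) + (-2139.00)(36.50) = 1252926.50 mm³
x̄ = 2442752.50 / 22061.00 = 110.73 mm
ȳ = 1252926.50 / 22061.00 = 56.79 mm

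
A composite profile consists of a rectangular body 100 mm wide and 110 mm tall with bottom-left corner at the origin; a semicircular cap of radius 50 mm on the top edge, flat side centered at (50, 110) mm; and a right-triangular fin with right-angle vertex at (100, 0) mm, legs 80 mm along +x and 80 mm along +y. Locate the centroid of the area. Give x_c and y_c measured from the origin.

x_c = 63.53 mm, y_c = 66.51 mm

rectangular body: A = 100 × 110 = 11000.00, centroid at (50.00, 55.00).
semicircular top: A = ½π·50² = 3926.99, centroid at (50.00, 131.22).
triangular fin: A = ½·80·80 = 3200.00, centroid at (126.67, 26.67).
ΣA = 18126.99 mm²
ΣAx_c = (11000.00)(50.00) + (3926.99)(50.00) + (3200.00)(126.67) = 1151682.87 mm³
ΣAy_c = (11000.00)(55.00) + (3926.99)(131.22) + (3200.00)(26.67) = 1205635.66 mm³
x_c = 1151682.87 / 18126.99 = 63.53 mm
y_c = 1205635.66 / 18126.99 = 66.51 mm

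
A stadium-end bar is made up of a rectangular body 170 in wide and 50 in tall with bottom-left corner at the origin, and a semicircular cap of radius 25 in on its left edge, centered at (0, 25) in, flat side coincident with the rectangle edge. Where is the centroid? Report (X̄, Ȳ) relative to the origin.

Part | A | x̄ᵢ | ȳᵢ | A·x̄ᵢ | A·ȳᵢ
rectangular body | 8500.00 | 85.00 | 25.00 | 722500.00 | 212500.00
semicircular end | 981.75 | -10.61 | 25.00 | -10416.67 | 24543.69
Σ | 9481.75 |  |  | 712083.33 | 237043.69
X̄ = 712083.33 / 9481.75 = 75.10 in
Ȳ = 237043.69 / 9481.75 = 25.00 in

X̄ = 75.10 in, Ȳ = 25.00 in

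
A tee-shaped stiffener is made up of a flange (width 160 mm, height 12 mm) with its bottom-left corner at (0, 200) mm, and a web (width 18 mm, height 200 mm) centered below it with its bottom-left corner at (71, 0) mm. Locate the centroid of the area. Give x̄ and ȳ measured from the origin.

x̄ = 80.00 mm, ȳ = 136.87 mm

Part | A | x̄ᵢ | ȳᵢ | A·x̄ᵢ | A·ȳᵢ
web | 3600.00 | 80.00 | 100.00 | 288000.00 | 360000.00
flange | 1920.00 | 80.00 | 206.00 | 153600.00 | 395520.00
Σ | 5520.00 |  |  | 441600.00 | 755520.00
x̄ = 441600.00 / 5520.00 = 80.00 mm
ȳ = 755520.00 / 5520.00 = 136.87 mm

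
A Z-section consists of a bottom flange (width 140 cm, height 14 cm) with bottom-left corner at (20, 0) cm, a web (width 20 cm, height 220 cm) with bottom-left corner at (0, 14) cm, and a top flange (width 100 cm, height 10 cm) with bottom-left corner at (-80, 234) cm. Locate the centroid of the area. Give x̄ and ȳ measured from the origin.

x̄ = 25.87 cm, ȳ = 108.47 cm

Part | A | x̄ᵢ | ȳᵢ | A·x̄ᵢ | A·ȳᵢ
bottom flange | 1960.00 | 90.00 | 7.00 | 176400.00 | 13720.00
web | 4400.00 | 10.00 | 124.00 | 44000.00 | 545600.00
top flange | 1000.00 | -30.00 | 239.00 | -30000.00 | 239000.00
Σ | 7360.00 |  |  | 190400.00 | 798320.00
x̄ = 190400.00 / 7360.00 = 25.87 cm
ȳ = 798320.00 / 7360.00 = 108.47 cm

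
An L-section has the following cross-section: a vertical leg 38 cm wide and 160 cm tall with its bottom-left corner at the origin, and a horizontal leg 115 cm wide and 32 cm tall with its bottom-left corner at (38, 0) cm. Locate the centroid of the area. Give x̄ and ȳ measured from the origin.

x̄ = 47.84 cm, ȳ = 55.87 cm

vertical leg: A = 38 × 160 = 6080.00, centroid at (19.00, 80.00).
horizontal leg: A = 115 × 32 = 3680.00, centroid at (95.50, 16.00).
ΣA = 9760.00 cm²
ΣAx̄ = (6080.00)(19.00) + (3680.00)(95.50) = 466960.00 cm³
ΣAȳ = (6080.00)(80.00) + (3680.00)(16.00) = 545280.00 cm³
x̄ = 466960.00 / 9760.00 = 47.84 cm
ȳ = 545280.00 / 9760.00 = 55.87 cm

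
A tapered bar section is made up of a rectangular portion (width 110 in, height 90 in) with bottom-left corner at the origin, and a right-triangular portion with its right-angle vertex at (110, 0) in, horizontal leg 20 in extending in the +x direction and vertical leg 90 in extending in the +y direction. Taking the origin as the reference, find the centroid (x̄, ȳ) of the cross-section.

rectangular portion: A = 110 × 90 = 9900.00, centroid at (55.00, 45.00).
triangular portion: A = ½·20·90 = 900.00, centroid at (116.67, 30.00).
ΣA = 10800.00 in²
ΣAx̄ = (9900.00)(55.00) + (900.00)(116.67) = 649500.00 in³
ΣAȳ = (9900.00)(45.00) + (900.00)(30.00) = 472500.00 in³
x̄ = 649500.00 / 10800.00 = 60.14 in
ȳ = 472500.00 / 10800.00 = 43.75 in

x̄ = 60.14 in, ȳ = 43.75 in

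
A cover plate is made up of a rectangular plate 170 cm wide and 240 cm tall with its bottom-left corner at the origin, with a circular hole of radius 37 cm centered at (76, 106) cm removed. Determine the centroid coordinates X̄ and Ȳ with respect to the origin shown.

X̄ = 86.06 cm, Ȳ = 121.65 cm

plate: A = 170 × 240 = 40800.00, centroid at (85.00, 120.00).
hole: A = −π·37² = -4300.84, centroid at (76.00, 106.00).
ΣA = 36499.16 cm²
ΣAX̄ = (40800.00)(85.00) + (-4300.84)(76.00) = 3141136.13 cm³
ΣAȲ = (40800.00)(120.00) + (-4300.84)(106.00) = 4440110.92 cm³
X̄ = 3141136.13 / 36499.16 = 86.06 cm
Ȳ = 4440110.92 / 36499.16 = 121.65 cm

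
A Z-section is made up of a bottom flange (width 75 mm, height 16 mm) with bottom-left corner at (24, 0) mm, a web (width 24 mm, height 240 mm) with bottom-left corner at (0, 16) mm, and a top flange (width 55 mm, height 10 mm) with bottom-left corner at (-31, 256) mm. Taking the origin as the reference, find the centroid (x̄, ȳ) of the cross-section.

x̄ = 18.77 mm, ȳ = 124.70 mm

Part | A | x̄ᵢ | ȳᵢ | A·x̄ᵢ | A·ȳᵢ
bottom flange | 1200.00 | 61.50 | 8.00 | 73800.00 | 9600.00
web | 5760.00 | 12.00 | 136.00 | 69120.00 | 783360.00
top flange | 550.00 | -3.50 | 261.00 | -1925.00 | 143550.00
Σ | 7510.00 |  |  | 140995.00 | 936510.00
x̄ = 140995.00 / 7510.00 = 18.77 mm
ȳ = 936510.00 / 7510.00 = 124.70 mm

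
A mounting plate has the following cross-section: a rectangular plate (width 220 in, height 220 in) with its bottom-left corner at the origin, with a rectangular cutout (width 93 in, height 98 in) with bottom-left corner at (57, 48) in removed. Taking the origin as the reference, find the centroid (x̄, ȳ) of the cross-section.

x̄ = 111.51 in, ȳ = 113.02 in

plate: A = 220 × 220 = 48400.00, centroid at (110.00, 110.00).
hole: A = −(93 × 98) = -9114.00, centroid at (103.50, 97.00).
ΣA = 39286.00 in²
ΣAx̄ = (48400.00)(110.00) + (-9114.00)(103.50) = 4380701.00 in³
ΣAȳ = (48400.00)(110.00) + (-9114.00)(97.00) = 4439942.00 in³
x̄ = 4380701.00 / 39286.00 = 111.51 in
ȳ = 4439942.00 / 39286.00 = 113.02 in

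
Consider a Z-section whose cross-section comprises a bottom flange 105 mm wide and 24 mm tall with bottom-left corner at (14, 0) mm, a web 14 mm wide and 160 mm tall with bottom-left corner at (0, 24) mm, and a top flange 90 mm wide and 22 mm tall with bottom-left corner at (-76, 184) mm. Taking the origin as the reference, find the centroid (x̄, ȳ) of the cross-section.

Part | A | x̄ᵢ | ȳᵢ | A·x̄ᵢ | A·ȳᵢ
bottom flange | 2520.00 | 66.50 | 12.00 | 167580.00 | 30240.00
web | 2240.00 | 7.00 | 104.00 | 15680.00 | 232960.00
top flange | 1980.00 | -31.00 | 195.00 | -61380.00 | 386100.00
Σ | 6740.00 |  |  | 121880.00 | 649300.00
x̄ = 121880.00 / 6740.00 = 18.08 mm
ȳ = 649300.00 / 6740.00 = 96.34 mm

x̄ = 18.08 mm, ȳ = 96.34 mm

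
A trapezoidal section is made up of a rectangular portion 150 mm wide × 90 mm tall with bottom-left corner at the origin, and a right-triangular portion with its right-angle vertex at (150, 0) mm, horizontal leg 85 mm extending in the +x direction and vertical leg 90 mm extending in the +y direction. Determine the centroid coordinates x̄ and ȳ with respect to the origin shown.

rectangular portion: A = 150 × 90 = 13500.00, centroid at (75.00, 45.00).
triangular portion: A = ½·85·90 = 3825.00, centroid at (178.33, 30.00).
ΣA = 17325.00 mm²
ΣAx̄ = (13500.00)(75.00) + (3825.00)(178.33) = 1694625.00 mm³
ΣAȳ = (13500.00)(45.00) + (3825.00)(30.00) = 722250.00 mm³
x̄ = 1694625.00 / 17325.00 = 97.81 mm
ȳ = 722250.00 / 17325.00 = 41.69 mm

x̄ = 97.81 mm, ȳ = 41.69 mm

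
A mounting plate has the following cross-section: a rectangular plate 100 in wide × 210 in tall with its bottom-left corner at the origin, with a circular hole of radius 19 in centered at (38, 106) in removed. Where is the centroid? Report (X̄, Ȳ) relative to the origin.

X̄ = 50.69 in, Ȳ = 104.94 in

plate: A = 100 × 210 = 21000.00, centroid at (50.00, 105.00).
hole: A = −π·19² = -1134.11, centroid at (38.00, 106.00).
ΣA = 19865.89 in²
ΣAX̄ = (21000.00)(50.00) + (-1134.11)(38.00) = 1006903.63 in³
ΣAȲ = (21000.00)(105.00) + (-1134.11)(106.00) = 2084783.82 in³
X̄ = 1006903.63 / 19865.89 = 50.69 in
Ȳ = 2084783.82 / 19865.89 = 104.94 in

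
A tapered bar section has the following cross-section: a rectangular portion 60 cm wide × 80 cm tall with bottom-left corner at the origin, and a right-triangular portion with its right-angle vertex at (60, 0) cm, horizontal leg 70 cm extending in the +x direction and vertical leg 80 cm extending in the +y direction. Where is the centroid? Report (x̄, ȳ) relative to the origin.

x̄ = 49.65 cm, ȳ = 35.09 cm

rectangular portion: A = 60 × 80 = 4800.00, centroid at (30.00, 40.00).
triangular portion: A = ½·70·80 = 2800.00, centroid at (83.33, 26.67).
ΣA = 7600.00 cm²
ΣAx̄ = (4800.00)(30.00) + (2800.00)(83.33) = 377333.33 cm³
ΣAȳ = (4800.00)(40.00) + (2800.00)(26.67) = 266666.67 cm³
x̄ = 377333.33 / 7600.00 = 49.65 cm
ȳ = 266666.67 / 7600.00 = 35.09 cm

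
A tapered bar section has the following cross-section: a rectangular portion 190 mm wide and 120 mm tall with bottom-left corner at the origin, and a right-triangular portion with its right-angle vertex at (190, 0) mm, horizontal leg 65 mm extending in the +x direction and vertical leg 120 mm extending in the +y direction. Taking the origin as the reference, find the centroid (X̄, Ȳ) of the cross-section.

rectangular portion: A = 190 × 120 = 22800.00, centroid at (95.00, 60.00).
triangular portion: A = ½·65·120 = 3900.00, centroid at (211.67, 40.00).
ΣA = 26700.00 mm²
ΣAX̄ = (22800.00)(95.00) + (3900.00)(211.67) = 2991500.00 mm³
ΣAȲ = (22800.00)(60.00) + (3900.00)(40.00) = 1524000.00 mm³
X̄ = 2991500.00 / 26700.00 = 112.04 mm
Ȳ = 1524000.00 / 26700.00 = 57.08 mm

X̄ = 112.04 mm, Ȳ = 57.08 mm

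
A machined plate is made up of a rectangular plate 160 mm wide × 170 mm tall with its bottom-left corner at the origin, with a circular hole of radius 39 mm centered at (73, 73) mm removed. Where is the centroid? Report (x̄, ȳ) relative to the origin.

x̄ = 81.49 mm, ȳ = 87.56 mm

plate: A = 160 × 170 = 27200.00, centroid at (80.00, 85.00).
hole: A = −π·39² = -4778.36, centroid at (73.00, 73.00).
ΣA = 22421.64 mm², ΣAx̄ = 1827179.54 mm³, ΣAȳ = 1963179.54 mm³.
x̄ = 1827179.54/22421.64 = 81.49 mm; ȳ = 1963179.54/22421.64 = 87.56 mm.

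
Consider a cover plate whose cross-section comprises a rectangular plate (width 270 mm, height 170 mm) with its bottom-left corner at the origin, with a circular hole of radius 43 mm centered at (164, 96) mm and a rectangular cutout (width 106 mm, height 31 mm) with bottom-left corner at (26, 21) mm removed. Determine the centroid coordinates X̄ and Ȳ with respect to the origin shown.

plate: A = 270 × 170 = 45900.00, centroid at (135.00, 85.00).
hole 1: A = −π·43² = -5808.80, centroid at (164.00, 96.00).
hole 2: A = −(106 × 31) = -3286.00, centroid at (79.00, 36.50).
ΣA = 36805.20 mm²
ΣAX̄ = (45900.00)(135.00) + (-5808.80)(164.00) + (-3286.00)(79.00) = 4984262.01 mm³
ΣAȲ = (45900.00)(85.00) + (-5808.80)(96.00) + (-3286.00)(36.50) = 3223915.74 mm³
X̄ = 4984262.01 / 36805.20 = 135.42 mm
Ȳ = 3223915.74 / 36805.20 = 87.59 mm

X̄ = 135.42 mm, Ȳ = 87.59 mm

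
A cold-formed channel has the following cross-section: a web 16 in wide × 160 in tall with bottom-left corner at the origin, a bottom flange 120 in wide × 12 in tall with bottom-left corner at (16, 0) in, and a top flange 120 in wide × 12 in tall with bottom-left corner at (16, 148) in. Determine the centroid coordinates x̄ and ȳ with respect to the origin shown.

web: A = 16 × 160 = 2560.00, centroid at (8.00, 80.00).
bottom flange: A = 120 × 12 = 1440.00, centroid at (76.00, 6.00).
top flange: A = 120 × 12 = 1440.00, centroid at (76.00, 154.00).
ΣA = 5440.00 in², ΣAx̄ = 239360.00 in³, ΣAȳ = 435200.00 in³.
x̄ = 239360.00/5440.00 = 44.00 in; ȳ = 435200.00/5440.00 = 80.00 in.

x̄ = 44.00 in, ȳ = 80.00 in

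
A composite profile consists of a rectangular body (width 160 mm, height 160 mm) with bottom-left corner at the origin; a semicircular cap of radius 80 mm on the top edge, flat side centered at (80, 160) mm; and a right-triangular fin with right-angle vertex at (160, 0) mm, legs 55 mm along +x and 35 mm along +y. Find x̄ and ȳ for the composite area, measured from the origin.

x̄ = 82.58 mm, ȳ = 109.49 mm

rectangular body: A = 160 × 160 = 25600.00, centroid at (80.00, 80.00).
semicircular top: A = ½π·80² = 10053.10, centroid at (80.00, 193.95).
triangular fin: A = ½·55·35 = 962.50, centroid at (178.33, 11.67).
ΣA = 36615.60 mm²
ΣAx̄ = (25600.00)(80.00) + (10053.10)(80.00) + (962.50)(178.33) = 3023893.55 mm³
ΣAȳ = (25600.00)(80.00) + (10053.10)(193.95) + (962.50)(11.67) = 4009057.94 mm³
x̄ = 3023893.55 / 36615.60 = 82.58 mm
ȳ = 4009057.94 / 36615.60 = 109.49 mm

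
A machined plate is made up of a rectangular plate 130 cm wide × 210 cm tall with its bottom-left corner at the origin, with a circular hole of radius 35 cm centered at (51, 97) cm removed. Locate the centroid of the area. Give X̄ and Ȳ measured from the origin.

plate: A = 130 × 210 = 27300.00, centroid at (65.00, 105.00).
hole: A = −π·35² = -3848.45, centroid at (51.00, 97.00).
ΣA = 23451.55 cm²
ΣAX̄ = (27300.00)(65.00) + (-3848.45)(51.00) = 1578229.00 cm³
ΣAȲ = (27300.00)(105.00) + (-3848.45)(97.00) = 2493200.25 cm³
X̄ = 1578229.00 / 23451.55 = 67.30 cm
Ȳ = 2493200.25 / 23451.55 = 106.31 cm

X̄ = 67.30 cm, Ȳ = 106.31 cm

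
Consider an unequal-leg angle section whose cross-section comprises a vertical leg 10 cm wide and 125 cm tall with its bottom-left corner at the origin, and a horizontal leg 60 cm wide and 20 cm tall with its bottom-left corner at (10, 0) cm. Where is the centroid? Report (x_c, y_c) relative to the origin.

Part | A | x̄ᵢ | ȳᵢ | A·x̄ᵢ | A·ȳᵢ
vertical leg | 1250.00 | 5.00 | 62.50 | 6250.00 | 78125.00
horizontal leg | 1200.00 | 40.00 | 10.00 | 48000.00 | 12000.00
Σ | 2450.00 |  |  | 54250.00 | 90125.00
x_c = 54250.00 / 2450.00 = 22.14 cm
y_c = 90125.00 / 2450.00 = 36.79 cm

x_c = 22.14 cm, y_c = 36.79 cm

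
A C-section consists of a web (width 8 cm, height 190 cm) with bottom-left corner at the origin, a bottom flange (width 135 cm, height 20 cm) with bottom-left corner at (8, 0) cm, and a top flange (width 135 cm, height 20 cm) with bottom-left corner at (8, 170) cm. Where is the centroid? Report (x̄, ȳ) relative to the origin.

Part | A | x̄ᵢ | ȳᵢ | A·x̄ᵢ | A·ȳᵢ
web | 1520.00 | 4.00 | 95.00 | 6080.00 | 144400.00
bottom flange | 2700.00 | 75.50 | 10.00 | 203850.00 | 27000.00
top flange | 2700.00 | 75.50 | 180.00 | 203850.00 | 486000.00
Σ | 6920.00 |  |  | 413780.00 | 657400.00
x̄ = 413780.00 / 6920.00 = 59.79 cm
ȳ = 657400.00 / 6920.00 = 95.00 cm

x̄ = 59.79 cm, ȳ = 95.00 cm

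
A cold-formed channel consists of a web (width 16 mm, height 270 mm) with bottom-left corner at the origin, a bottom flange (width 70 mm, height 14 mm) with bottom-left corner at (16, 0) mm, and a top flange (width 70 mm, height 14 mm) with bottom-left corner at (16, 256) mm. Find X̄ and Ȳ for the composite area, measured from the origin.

web: A = 16 × 270 = 4320.00, centroid at (8.00, 135.00).
bottom flange: A = 70 × 14 = 980.00, centroid at (51.00, 7.00).
top flange: A = 70 × 14 = 980.00, centroid at (51.00, 263.00).
ΣA = 6280.00 mm², ΣAX̄ = 134520.00 mm³, ΣAȲ = 847800.00 mm³.
X̄ = 134520.00/6280.00 = 21.42 mm; Ȳ = 847800.00/6280.00 = 135.00 mm.

X̄ = 21.42 mm, Ȳ = 135.00 mm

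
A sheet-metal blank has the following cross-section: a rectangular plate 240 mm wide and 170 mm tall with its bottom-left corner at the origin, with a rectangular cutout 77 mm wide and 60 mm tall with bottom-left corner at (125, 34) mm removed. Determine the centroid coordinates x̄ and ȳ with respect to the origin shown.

x̄ = 114.45 mm, ȳ = 87.68 mm

plate: A = 240 × 170 = 40800.00, centroid at (120.00, 85.00).
hole: A = −(77 × 60) = -4620.00, centroid at (163.50, 64.00).
ΣA = 36180.00 mm²
ΣAx̄ = (40800.00)(120.00) + (-4620.00)(163.50) = 4140630.00 mm³
ΣAȳ = (40800.00)(85.00) + (-4620.00)(64.00) = 3172320.00 mm³
x̄ = 4140630.00 / 36180.00 = 114.45 mm
ȳ = 3172320.00 / 36180.00 = 87.68 mm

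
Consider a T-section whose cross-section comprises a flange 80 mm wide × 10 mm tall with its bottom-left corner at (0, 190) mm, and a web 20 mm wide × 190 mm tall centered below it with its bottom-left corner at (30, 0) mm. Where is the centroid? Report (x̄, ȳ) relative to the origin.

Part | A | x̄ᵢ | ȳᵢ | A·x̄ᵢ | A·ȳᵢ
web | 3800.00 | 40.00 | 95.00 | 152000.00 | 361000.00
flange | 800.00 | 40.00 | 195.00 | 32000.00 | 156000.00
Σ | 4600.00 |  |  | 184000.00 | 517000.00
x̄ = 184000.00 / 4600.00 = 40.00 mm
ȳ = 517000.00 / 4600.00 = 112.39 mm

x̄ = 40.00 mm, ȳ = 112.39 mm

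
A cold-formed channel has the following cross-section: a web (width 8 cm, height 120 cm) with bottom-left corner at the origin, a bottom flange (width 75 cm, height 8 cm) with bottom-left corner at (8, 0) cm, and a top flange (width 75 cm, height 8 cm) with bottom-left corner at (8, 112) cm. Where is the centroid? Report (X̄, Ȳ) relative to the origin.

web: A = 8 × 120 = 960.00, centroid at (4.00, 60.00).
bottom flange: A = 75 × 8 = 600.00, centroid at (45.50, 4.00).
top flange: A = 75 × 8 = 600.00, centroid at (45.50, 116.00).
ΣA = 2160.00 cm²
ΣAX̄ = (960.00)(4.00) + (600.00)(45.50) + (600.00)(45.50) = 58440.00 cm³
ΣAȲ = (960.00)(60.00) + (600.00)(4.00) + (600.00)(116.00) = 129600.00 cm³
X̄ = 58440.00 / 2160.00 = 27.06 cm
Ȳ = 129600.00 / 2160.00 = 60.00 cm

X̄ = 27.06 cm, Ȳ = 60.00 cm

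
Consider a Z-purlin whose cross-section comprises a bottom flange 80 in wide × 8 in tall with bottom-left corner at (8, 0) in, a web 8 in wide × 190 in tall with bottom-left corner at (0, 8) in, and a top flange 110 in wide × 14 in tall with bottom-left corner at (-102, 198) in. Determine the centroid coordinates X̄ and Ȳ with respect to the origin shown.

bottom flange: A = 80 × 8 = 640.00, centroid at (48.00, 4.00).
web: A = 8 × 190 = 1520.00, centroid at (4.00, 103.00).
top flange: A = 110 × 14 = 1540.00, centroid at (-47.00, 205.00).
ΣA = 3700.00 in², ΣAX̄ = -35580.00 in³, ΣAȲ = 474820.00 in³.
X̄ = -35580.00/3700.00 = -9.62 in; Ȳ = 474820.00/3700.00 = 128.33 in.

X̄ = -9.62 in, Ȳ = 128.33 in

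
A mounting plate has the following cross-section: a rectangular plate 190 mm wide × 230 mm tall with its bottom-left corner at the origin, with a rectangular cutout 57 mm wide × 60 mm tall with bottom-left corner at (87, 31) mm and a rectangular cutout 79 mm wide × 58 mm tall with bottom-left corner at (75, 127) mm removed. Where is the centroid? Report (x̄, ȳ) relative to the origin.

plate: A = 190 × 230 = 43700.00, centroid at (95.00, 115.00).
hole 1: A = −(57 × 60) = -3420.00, centroid at (115.50, 61.00).
hole 2: A = −(79 × 58) = -4582.00, centroid at (114.50, 156.00).
ΣA = 35698.00 mm², ΣAx̄ = 3231851.00 mm³, ΣAȳ = 4102088.00 mm³.
x̄ = 3231851.00/35698.00 = 90.53 mm; ȳ = 4102088.00/35698.00 = 114.91 mm.

x̄ = 90.53 mm, ȳ = 114.91 mm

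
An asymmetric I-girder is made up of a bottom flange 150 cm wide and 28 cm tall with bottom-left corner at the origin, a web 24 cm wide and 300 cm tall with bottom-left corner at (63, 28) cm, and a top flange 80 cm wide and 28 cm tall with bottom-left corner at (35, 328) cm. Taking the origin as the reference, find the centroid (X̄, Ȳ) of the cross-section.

X̄ = 75.00 cm, Ȳ = 154.43 cm

bottom flange: A = 150 × 28 = 4200.00, centroid at (75.00, 14.00).
web: A = 24 × 300 = 7200.00, centroid at (75.00, 178.00).
top flange: A = 80 × 28 = 2240.00, centroid at (75.00, 342.00).
ΣA = 13640.00 cm², ΣAX̄ = 1023000.00 cm³, ΣAȲ = 2106480.00 cm³.
X̄ = 1023000.00/13640.00 = 75.00 cm; Ȳ = 2106480.00/13640.00 = 154.43 cm.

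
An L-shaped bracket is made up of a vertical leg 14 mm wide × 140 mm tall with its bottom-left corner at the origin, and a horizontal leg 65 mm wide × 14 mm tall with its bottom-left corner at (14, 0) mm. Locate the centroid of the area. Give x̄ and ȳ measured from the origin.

Part | A | x̄ᵢ | ȳᵢ | A·x̄ᵢ | A·ȳᵢ
vertical leg | 1960.00 | 7.00 | 70.00 | 13720.00 | 137200.00
horizontal leg | 910.00 | 46.50 | 7.00 | 42315.00 | 6370.00
Σ | 2870.00 |  |  | 56035.00 | 143570.00
x̄ = 56035.00 / 2870.00 = 19.52 mm
ȳ = 143570.00 / 2870.00 = 50.02 mm

x̄ = 19.52 mm, ȳ = 50.02 mm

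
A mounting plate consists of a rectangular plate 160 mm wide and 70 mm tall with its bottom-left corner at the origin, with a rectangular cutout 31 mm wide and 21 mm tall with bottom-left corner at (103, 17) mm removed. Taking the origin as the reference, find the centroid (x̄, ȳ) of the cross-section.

plate: A = 160 × 70 = 11200.00, centroid at (80.00, 35.00).
hole: A = −(31 × 21) = -651.00, centroid at (118.50, 27.50).
ΣA = 10549.00 mm², ΣAx̄ = 818856.50 mm³, ΣAȳ = 374097.50 mm³.
x̄ = 818856.50/10549.00 = 77.62 mm; ȳ = 374097.50/10549.00 = 35.46 mm.

x̄ = 77.62 mm, ȳ = 35.46 mm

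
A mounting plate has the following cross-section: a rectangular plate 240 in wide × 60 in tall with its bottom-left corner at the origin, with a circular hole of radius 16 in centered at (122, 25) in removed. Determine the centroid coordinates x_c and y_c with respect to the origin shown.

Part | A | x̄ᵢ | ȳᵢ | A·x̄ᵢ | A·ȳᵢ
plate | 14400.00 | 120.00 | 30.00 | 1728000.00 | 432000.00
hole | -804.25 | 122.00 | 25.00 | -98118.22 | -20106.19
Σ | 13595.75 |  |  | 1629881.78 | 411893.81
x_c = 1629881.78 / 13595.75 = 119.88 in
y_c = 411893.81 / 13595.75 = 30.30 in

x_c = 119.88 in, y_c = 30.30 in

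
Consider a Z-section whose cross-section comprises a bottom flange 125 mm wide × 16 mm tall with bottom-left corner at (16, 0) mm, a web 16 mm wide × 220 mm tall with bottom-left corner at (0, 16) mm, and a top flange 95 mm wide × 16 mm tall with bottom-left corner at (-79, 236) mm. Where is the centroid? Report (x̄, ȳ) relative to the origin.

x̄ = 19.50 mm, ȳ = 117.95 mm

Part | A | x̄ᵢ | ȳᵢ | A·x̄ᵢ | A·ȳᵢ
bottom flange | 2000.00 | 78.50 | 8.00 | 157000.00 | 16000.00
web | 3520.00 | 8.00 | 126.00 | 28160.00 | 443520.00
top flange | 1520.00 | -31.50 | 244.00 | -47880.00 | 370880.00
Σ | 7040.00 |  |  | 137280.00 | 830400.00
x̄ = 137280.00 / 7040.00 = 19.50 mm
ȳ = 830400.00 / 7040.00 = 117.95 mm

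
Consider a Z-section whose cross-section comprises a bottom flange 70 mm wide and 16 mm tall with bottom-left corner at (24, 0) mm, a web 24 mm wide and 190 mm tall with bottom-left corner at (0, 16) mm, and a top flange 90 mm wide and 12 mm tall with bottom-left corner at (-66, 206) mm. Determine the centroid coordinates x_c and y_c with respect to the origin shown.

bottom flange: A = 70 × 16 = 1120.00, centroid at (59.00, 8.00).
web: A = 24 × 190 = 4560.00, centroid at (12.00, 111.00).
top flange: A = 90 × 12 = 1080.00, centroid at (-21.00, 212.00).
ΣA = 6760.00 mm²
ΣAx_c = (1120.00)(59.00) + (4560.00)(12.00) + (1080.00)(-21.00) = 98120.00 mm³
ΣAy_c = (1120.00)(8.00) + (4560.00)(111.00) + (1080.00)(212.00) = 744080.00 mm³
x_c = 98120.00 / 6760.00 = 14.51 mm
y_c = 744080.00 / 6760.00 = 110.07 mm

x_c = 14.51 mm, y_c = 110.07 mm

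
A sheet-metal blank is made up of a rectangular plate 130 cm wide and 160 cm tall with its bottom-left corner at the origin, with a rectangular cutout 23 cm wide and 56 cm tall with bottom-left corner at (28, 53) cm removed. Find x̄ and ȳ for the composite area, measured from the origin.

plate: A = 130 × 160 = 20800.00, centroid at (65.00, 80.00).
hole: A = −(23 × 56) = -1288.00, centroid at (39.50, 81.00).
ΣA = 19512.00 cm², ΣAx̄ = 1301124.00 cm³, ΣAȳ = 1559672.00 cm³.
x̄ = 1301124.00/19512.00 = 66.68 cm; ȳ = 1559672.00/19512.00 = 79.93 cm.

x̄ = 66.68 cm, ȳ = 79.93 cm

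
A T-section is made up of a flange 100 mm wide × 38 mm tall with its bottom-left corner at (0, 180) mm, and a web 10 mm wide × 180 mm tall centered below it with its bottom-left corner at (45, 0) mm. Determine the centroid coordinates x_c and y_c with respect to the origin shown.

web: A = 10 × 180 = 1800.00, centroid at (50.00, 90.00).
flange: A = 100 × 38 = 3800.00, centroid at (50.00, 199.00).
ΣA = 5600.00 mm², ΣAx_c = 280000.00 mm³, ΣAy_c = 918200.00 mm³.
x_c = 280000.00/5600.00 = 50.00 mm; y_c = 918200.00/5600.00 = 163.96 mm.

x_c = 50.00 mm, y_c = 163.96 mm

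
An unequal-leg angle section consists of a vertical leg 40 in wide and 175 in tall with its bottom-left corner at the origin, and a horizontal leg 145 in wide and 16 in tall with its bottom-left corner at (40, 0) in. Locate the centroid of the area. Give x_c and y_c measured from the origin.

x_c = 43.03 in, y_c = 67.71 in

Part | A | x̄ᵢ | ȳᵢ | A·x̄ᵢ | A·ȳᵢ
vertical leg | 7000.00 | 20.00 | 87.50 | 140000.00 | 612500.00
horizontal leg | 2320.00 | 112.50 | 8.00 | 261000.00 | 18560.00
Σ | 9320.00 |  |  | 401000.00 | 631060.00
x_c = 401000.00 / 9320.00 = 43.03 in
y_c = 631060.00 / 9320.00 = 67.71 in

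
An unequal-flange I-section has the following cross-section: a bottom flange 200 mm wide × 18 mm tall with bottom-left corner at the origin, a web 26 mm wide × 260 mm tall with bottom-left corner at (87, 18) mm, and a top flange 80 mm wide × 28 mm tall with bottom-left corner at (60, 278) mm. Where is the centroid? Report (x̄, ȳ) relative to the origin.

x̄ = 100.00 mm, ȳ = 133.89 mm

Part | A | x̄ᵢ | ȳᵢ | A·x̄ᵢ | A·ȳᵢ
bottom flange | 3600.00 | 100.00 | 9.00 | 360000.00 | 32400.00
web | 6760.00 | 100.00 | 148.00 | 676000.00 | 1000480.00
top flange | 2240.00 | 100.00 | 292.00 | 224000.00 | 654080.00
Σ | 12600.00 |  |  | 1260000.00 | 1686960.00
x̄ = 1260000.00 / 12600.00 = 100.00 mm
ȳ = 1686960.00 / 12600.00 = 133.89 mm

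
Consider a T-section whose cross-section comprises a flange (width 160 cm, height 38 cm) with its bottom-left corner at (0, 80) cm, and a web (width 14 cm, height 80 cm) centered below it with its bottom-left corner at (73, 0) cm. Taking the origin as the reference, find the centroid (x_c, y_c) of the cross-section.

Part | A | x̄ᵢ | ȳᵢ | A·x̄ᵢ | A·ȳᵢ
web | 1120.00 | 80.00 | 40.00 | 89600.00 | 44800.00
flange | 6080.00 | 80.00 | 99.00 | 486400.00 | 601920.00
Σ | 7200.00 |  |  | 576000.00 | 646720.00
x_c = 576000.00 / 7200.00 = 80.00 cm
y_c = 646720.00 / 7200.00 = 89.82 cm

x_c = 80.00 cm, y_c = 89.82 cm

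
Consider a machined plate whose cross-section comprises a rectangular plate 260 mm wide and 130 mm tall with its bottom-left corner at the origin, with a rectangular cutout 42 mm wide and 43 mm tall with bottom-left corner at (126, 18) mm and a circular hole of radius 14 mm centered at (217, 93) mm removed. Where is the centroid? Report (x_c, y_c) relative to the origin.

plate: A = 260 × 130 = 33800.00, centroid at (130.00, 65.00).
hole 1: A = −(42 × 43) = -1806.00, centroid at (147.00, 39.50).
hole 2: A = −π·14² = -615.75, centroid at (217.00, 93.00).
ΣA = 31378.25 mm², ΣAx_c = 3994899.78 mm³, ΣAy_c = 2068398.05 mm³.
x_c = 3994899.78/31378.25 = 127.31 mm; y_c = 2068398.05/31378.25 = 65.92 mm.

x_c = 127.31 mm, y_c = 65.92 mm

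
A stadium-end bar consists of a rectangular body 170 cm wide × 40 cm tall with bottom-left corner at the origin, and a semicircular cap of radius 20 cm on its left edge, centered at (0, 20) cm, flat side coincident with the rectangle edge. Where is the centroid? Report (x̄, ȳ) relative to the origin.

rectangular body: A = 170 × 40 = 6800.00, centroid at (85.00, 20.00).
semicircular end: A = ½π·20² = 628.32, centroid at (-8.49, 20.00).
ΣA = 7428.32 cm², ΣAx̄ = 572666.67 cm³, ΣAȳ = 148566.37 cm³.
x̄ = 572666.67/7428.32 = 77.09 cm; ȳ = 148566.37/7428.32 = 20.00 cm.

x̄ = 77.09 cm, ȳ = 20.00 cm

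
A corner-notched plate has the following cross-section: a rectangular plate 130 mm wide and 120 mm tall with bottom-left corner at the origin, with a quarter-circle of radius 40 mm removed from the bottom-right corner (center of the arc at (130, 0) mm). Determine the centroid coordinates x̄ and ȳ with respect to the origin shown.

plate: A = 130 × 120 = 15600.00, centroid at (65.00, 60.00).
removed quarter-circle: A = −¼π·40² = -1256.64, centroid at (113.02, 16.98).
ΣA = 14343.36 mm², ΣAx̄ = 871970.52 mm³, ΣAȳ = 914666.67 mm³.
x̄ = 871970.52/14343.36 = 60.79 mm; ȳ = 914666.67/14343.36 = 63.77 mm.

x̄ = 60.79 mm, ȳ = 63.77 mm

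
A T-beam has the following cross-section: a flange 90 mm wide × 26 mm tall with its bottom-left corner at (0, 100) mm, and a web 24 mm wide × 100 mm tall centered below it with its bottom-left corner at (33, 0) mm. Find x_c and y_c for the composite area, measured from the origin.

x_c = 45.00 mm, y_c = 81.10 mm

Part | A | x̄ᵢ | ȳᵢ | A·x̄ᵢ | A·ȳᵢ
web | 2400.00 | 45.00 | 50.00 | 108000.00 | 120000.00
flange | 2340.00 | 45.00 | 113.00 | 105300.00 | 264420.00
Σ | 4740.00 |  |  | 213300.00 | 384420.00
x_c = 213300.00 / 4740.00 = 45.00 mm
y_c = 384420.00 / 4740.00 = 81.10 mm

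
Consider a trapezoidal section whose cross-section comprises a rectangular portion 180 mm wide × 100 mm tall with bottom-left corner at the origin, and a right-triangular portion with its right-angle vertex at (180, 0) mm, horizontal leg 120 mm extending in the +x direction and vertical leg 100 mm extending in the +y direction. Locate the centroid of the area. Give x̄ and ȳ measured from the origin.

rectangular portion: A = 180 × 100 = 18000.00, centroid at (90.00, 50.00).
triangular portion: A = ½·120·100 = 6000.00, centroid at (220.00, 33.33).
ΣA = 24000.00 mm², ΣAx̄ = 2940000.00 mm³, ΣAȳ = 1100000.00 mm³.
x̄ = 2940000.00/24000.00 = 122.50 mm; ȳ = 1100000.00/24000.00 = 45.83 mm.

x̄ = 122.50 mm, ȳ = 45.83 mm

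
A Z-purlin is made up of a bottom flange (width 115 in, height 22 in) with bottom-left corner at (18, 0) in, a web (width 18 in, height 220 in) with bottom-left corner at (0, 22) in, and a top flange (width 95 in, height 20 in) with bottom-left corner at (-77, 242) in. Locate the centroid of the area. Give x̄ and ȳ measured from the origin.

Part | A | x̄ᵢ | ȳᵢ | A·x̄ᵢ | A·ȳᵢ
bottom flange | 2530.00 | 75.50 | 11.00 | 191015.00 | 27830.00
web | 3960.00 | 9.00 | 132.00 | 35640.00 | 522720.00
top flange | 1900.00 | -29.50 | 252.00 | -56050.00 | 478800.00
Σ | 8390.00 |  |  | 170605.00 | 1029350.00
x̄ = 170605.00 / 8390.00 = 20.33 in
ȳ = 1029350.00 / 8390.00 = 122.69 in

x̄ = 20.33 in, ȳ = 122.69 in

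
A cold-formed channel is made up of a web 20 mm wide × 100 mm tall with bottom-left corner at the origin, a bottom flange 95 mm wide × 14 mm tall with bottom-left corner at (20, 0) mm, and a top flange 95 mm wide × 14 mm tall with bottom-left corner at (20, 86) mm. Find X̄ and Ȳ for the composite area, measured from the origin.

X̄ = 42.82 mm, Ȳ = 50.00 mm

web: A = 20 × 100 = 2000.00, centroid at (10.00, 50.00).
bottom flange: A = 95 × 14 = 1330.00, centroid at (67.50, 7.00).
top flange: A = 95 × 14 = 1330.00, centroid at (67.50, 93.00).
ΣA = 4660.00 mm²
ΣAX̄ = (2000.00)(10.00) + (1330.00)(67.50) + (1330.00)(67.50) = 199550.00 mm³
ΣAȲ = (2000.00)(50.00) + (1330.00)(7.00) + (1330.00)(93.00) = 233000.00 mm³
X̄ = 199550.00 / 4660.00 = 42.82 mm
Ȳ = 233000.00 / 4660.00 = 50.00 mm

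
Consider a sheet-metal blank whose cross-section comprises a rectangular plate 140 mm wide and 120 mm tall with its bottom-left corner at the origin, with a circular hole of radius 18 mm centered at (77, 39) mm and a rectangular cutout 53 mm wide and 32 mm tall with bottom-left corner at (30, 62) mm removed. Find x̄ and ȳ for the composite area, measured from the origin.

x̄ = 71.12 mm, ȳ = 59.35 mm

plate: A = 140 × 120 = 16800.00, centroid at (70.00, 60.00).
hole 1: A = −π·18² = -1017.88, centroid at (77.00, 39.00).
hole 2: A = −(53 × 32) = -1696.00, centroid at (56.50, 78.00).
ΣA = 14086.12 mm²
ΣAx̄ = (16800.00)(70.00) + (-1017.88)(77.00) + (-1696.00)(56.50) = 1001799.55 mm³
ΣAȳ = (16800.00)(60.00) + (-1017.88)(39.00) + (-1696.00)(78.00) = 836014.84 mm³
x̄ = 1001799.55 / 14086.12 = 71.12 mm
ȳ = 836014.84 / 14086.12 = 59.35 mm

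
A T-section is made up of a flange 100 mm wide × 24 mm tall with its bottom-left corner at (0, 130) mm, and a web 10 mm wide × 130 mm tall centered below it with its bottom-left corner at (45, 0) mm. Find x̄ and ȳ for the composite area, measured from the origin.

web: A = 10 × 130 = 1300.00, centroid at (50.00, 65.00).
flange: A = 100 × 24 = 2400.00, centroid at (50.00, 142.00).
ΣA = 3700.00 mm²
ΣAx̄ = (1300.00)(50.00) + (2400.00)(50.00) = 185000.00 mm³
ΣAȳ = (1300.00)(65.00) + (2400.00)(142.00) = 425300.00 mm³
x̄ = 185000.00 / 3700.00 = 50.00 mm
ȳ = 425300.00 / 3700.00 = 114.95 mm

x̄ = 50.00 mm, ȳ = 114.95 mm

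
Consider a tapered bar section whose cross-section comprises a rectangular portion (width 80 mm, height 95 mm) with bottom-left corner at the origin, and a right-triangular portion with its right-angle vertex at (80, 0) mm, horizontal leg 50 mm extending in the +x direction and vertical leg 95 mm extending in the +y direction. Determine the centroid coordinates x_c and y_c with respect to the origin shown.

x_c = 53.49 mm, y_c = 43.73 mm

rectangular portion: A = 80 × 95 = 7600.00, centroid at (40.00, 47.50).
triangular portion: A = ½·50·95 = 2375.00, centroid at (96.67, 31.67).
ΣA = 9975.00 mm², ΣAx_c = 533583.33 mm³, ΣAy_c = 436208.33 mm³.
x_c = 533583.33/9975.00 = 53.49 mm; y_c = 436208.33/9975.00 = 43.73 mm.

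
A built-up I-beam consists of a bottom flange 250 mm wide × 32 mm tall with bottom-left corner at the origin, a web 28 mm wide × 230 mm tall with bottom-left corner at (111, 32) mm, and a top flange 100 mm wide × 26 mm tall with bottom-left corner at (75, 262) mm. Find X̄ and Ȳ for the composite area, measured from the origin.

bottom flange: A = 250 × 32 = 8000.00, centroid at (125.00, 16.00).
web: A = 28 × 230 = 6440.00, centroid at (125.00, 147.00).
top flange: A = 100 × 26 = 2600.00, centroid at (125.00, 275.00).
ΣA = 17040.00 mm²
ΣAX̄ = (8000.00)(125.00) + (6440.00)(125.00) + (2600.00)(125.00) = 2130000.00 mm³
ΣAȲ = (8000.00)(16.00) + (6440.00)(147.00) + (2600.00)(275.00) = 1789680.00 mm³
X̄ = 2130000.00 / 17040.00 = 125.00 mm
Ȳ = 1789680.00 / 17040.00 = 105.03 mm

X̄ = 125.00 mm, Ȳ = 105.03 mm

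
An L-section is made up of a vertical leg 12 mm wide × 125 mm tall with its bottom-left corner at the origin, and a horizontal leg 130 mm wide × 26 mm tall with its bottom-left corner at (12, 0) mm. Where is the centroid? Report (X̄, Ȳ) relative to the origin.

Part | A | x̄ᵢ | ȳᵢ | A·x̄ᵢ | A·ȳᵢ
vertical leg | 1500.00 | 6.00 | 62.50 | 9000.00 | 93750.00
horizontal leg | 3380.00 | 77.00 | 13.00 | 260260.00 | 43940.00
Σ | 4880.00 |  |  | 269260.00 | 137690.00
X̄ = 269260.00 / 4880.00 = 55.18 mm
Ȳ = 137690.00 / 4880.00 = 28.22 mm

X̄ = 55.18 mm, Ȳ = 28.22 mm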